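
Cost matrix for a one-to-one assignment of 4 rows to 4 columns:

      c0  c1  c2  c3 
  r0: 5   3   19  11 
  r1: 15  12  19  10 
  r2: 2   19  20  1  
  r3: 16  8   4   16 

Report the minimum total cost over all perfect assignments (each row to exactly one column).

optimal assignment: row0→col1 (cost 3), row1→col3 (cost 10), row2→col0 (cost 2), row3→col2 (cost 4)
total = 3 + 10 + 2 + 4 = 19

Minimum assignment cost: 19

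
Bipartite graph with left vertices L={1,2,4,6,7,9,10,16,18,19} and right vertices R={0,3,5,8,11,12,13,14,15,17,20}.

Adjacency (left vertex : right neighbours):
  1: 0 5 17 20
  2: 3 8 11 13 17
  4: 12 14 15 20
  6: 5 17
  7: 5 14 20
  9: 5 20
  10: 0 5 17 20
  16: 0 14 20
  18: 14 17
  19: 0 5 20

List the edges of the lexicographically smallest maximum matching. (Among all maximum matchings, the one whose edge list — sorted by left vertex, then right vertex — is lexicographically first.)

|M| = 7 (so the lex-smallest maximum matching has 7 edges)
process left vertices in ascending order; for each, take the smallest-labelled available neighbour that still permits 7 edges overall, or leave it unmatched if none does
lex-smallest matching: {1-0, 2-3, 4-12, 6-5, 7-14, 9-20, 10-17}

Lex-smallest maximum matching: {(1,0), (2,3), (4,12), (6,5), (7,14), (9,20), (10,17)}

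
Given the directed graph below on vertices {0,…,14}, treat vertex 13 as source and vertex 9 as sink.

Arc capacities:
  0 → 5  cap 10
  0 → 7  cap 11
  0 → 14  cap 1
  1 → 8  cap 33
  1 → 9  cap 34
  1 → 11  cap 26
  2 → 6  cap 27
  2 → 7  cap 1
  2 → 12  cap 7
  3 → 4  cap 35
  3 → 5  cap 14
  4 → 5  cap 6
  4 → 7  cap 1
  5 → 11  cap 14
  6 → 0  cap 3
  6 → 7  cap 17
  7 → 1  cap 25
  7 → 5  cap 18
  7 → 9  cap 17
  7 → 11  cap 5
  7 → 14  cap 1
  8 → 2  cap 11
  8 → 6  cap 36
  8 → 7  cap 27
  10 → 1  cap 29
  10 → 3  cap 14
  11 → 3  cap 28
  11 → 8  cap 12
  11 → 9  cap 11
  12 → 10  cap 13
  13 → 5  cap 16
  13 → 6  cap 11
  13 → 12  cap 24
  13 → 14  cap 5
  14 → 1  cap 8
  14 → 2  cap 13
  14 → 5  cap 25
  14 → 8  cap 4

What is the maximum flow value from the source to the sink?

augment #1: 13→5→11→9 bottleneck 11, total now 11
augment #2: 13→6→7→9 bottleneck 11, total now 22
augment #3: 13→14→1→9 bottleneck 5, total now 27
augment #4: 13→12→10→1→9 bottleneck 13, total now 40
augment #5: 13→5→11→8→7→9 bottleneck 3, total now 43

Maximum flow value: 43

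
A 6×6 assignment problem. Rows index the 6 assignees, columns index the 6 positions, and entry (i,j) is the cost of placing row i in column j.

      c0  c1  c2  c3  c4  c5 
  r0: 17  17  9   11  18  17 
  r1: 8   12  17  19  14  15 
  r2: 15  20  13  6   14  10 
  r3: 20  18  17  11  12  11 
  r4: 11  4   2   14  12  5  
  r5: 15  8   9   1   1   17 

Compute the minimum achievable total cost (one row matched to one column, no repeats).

Minimum assignment cost: 39

optimal assignment: row0→col2 (cost 9), row1→col0 (cost 8), row2→col3 (cost 6), row3→col5 (cost 11), row4→col1 (cost 4), row5→col4 (cost 1)
total = 9 + 8 + 6 + 11 + 4 + 1 = 39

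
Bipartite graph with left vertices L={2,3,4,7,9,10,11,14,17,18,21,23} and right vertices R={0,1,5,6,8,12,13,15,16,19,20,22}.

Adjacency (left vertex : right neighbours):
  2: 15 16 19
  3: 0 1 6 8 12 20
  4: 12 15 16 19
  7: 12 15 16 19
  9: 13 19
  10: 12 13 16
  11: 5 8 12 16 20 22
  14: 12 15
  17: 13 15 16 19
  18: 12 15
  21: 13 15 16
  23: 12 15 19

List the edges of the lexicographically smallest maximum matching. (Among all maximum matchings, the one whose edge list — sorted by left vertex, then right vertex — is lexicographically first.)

|M| = 7 (so the lex-smallest maximum matching has 7 edges)
process left vertices in ascending order; for each, take the smallest-labelled available neighbour that still permits 7 edges overall, or leave it unmatched if none does
lex-smallest matching: {2-15, 3-0, 4-12, 7-16, 9-13, 11-5, 17-19}

Lex-smallest maximum matching: {(2,15), (3,0), (4,12), (7,16), (9,13), (11,5), (17,19)}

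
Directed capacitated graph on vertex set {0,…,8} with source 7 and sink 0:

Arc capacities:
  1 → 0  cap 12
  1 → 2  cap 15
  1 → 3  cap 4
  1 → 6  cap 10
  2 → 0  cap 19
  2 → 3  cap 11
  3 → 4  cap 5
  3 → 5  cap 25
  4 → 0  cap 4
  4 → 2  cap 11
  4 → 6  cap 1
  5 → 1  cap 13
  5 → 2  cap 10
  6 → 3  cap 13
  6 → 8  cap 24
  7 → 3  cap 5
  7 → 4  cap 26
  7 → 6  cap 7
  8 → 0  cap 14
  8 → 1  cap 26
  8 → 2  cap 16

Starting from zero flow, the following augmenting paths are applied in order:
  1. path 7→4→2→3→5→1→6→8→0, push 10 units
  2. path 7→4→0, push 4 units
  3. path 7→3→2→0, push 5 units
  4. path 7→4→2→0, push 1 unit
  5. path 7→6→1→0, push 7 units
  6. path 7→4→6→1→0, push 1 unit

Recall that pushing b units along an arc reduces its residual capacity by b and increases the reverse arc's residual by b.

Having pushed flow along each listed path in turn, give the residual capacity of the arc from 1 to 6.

Residual capacity of (1,6): 8

after path 1 (7→4→2→3→5→1→6→8→0, push 10): res(1,6)=0
after path 2 (7→4→0, push 4): res(1,6)=0
after path 3 (7→3→2→0, push 5): res(1,6)=0
after path 4 (7→4→2→0, push 1): res(1,6)=0
after path 5 (7→6→1→0, push 7): res(1,6)=7
after path 6 (7→4→6→1→0, push 1): res(1,6)=8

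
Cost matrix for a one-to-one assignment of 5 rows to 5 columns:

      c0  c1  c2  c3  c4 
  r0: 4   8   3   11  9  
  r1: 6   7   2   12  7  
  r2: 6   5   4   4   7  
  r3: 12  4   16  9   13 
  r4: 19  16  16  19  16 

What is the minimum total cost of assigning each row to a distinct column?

Minimum assignment cost: 30

optimal assignment: row0→col0 (cost 4), row1→col2 (cost 2), row2→col3 (cost 4), row3→col1 (cost 4), row4→col4 (cost 16)
total = 4 + 2 + 4 + 4 + 16 = 30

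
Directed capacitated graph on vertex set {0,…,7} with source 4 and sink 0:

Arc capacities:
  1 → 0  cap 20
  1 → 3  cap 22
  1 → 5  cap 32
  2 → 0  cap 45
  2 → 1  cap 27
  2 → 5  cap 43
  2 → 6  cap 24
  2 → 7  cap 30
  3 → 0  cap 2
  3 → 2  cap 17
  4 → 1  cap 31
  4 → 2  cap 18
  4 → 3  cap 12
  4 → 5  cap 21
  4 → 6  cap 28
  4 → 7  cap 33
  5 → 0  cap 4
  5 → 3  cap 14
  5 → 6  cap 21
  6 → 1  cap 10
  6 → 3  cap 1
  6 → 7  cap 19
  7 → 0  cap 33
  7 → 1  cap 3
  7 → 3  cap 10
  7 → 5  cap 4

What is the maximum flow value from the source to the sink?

Maximum flow value: 94

augment #1: 4→1→0 bottleneck 20, total now 20
augment #2: 4→2→0 bottleneck 18, total now 38
augment #3: 4→3→0 bottleneck 2, total now 40
augment #4: 4→5→0 bottleneck 4, total now 44
augment #5: 4→7→0 bottleneck 33, total now 77
augment #6: 4→3→2→0 bottleneck 10, total now 87
augment #7: 4→1→3→2→0 bottleneck 7, total now 94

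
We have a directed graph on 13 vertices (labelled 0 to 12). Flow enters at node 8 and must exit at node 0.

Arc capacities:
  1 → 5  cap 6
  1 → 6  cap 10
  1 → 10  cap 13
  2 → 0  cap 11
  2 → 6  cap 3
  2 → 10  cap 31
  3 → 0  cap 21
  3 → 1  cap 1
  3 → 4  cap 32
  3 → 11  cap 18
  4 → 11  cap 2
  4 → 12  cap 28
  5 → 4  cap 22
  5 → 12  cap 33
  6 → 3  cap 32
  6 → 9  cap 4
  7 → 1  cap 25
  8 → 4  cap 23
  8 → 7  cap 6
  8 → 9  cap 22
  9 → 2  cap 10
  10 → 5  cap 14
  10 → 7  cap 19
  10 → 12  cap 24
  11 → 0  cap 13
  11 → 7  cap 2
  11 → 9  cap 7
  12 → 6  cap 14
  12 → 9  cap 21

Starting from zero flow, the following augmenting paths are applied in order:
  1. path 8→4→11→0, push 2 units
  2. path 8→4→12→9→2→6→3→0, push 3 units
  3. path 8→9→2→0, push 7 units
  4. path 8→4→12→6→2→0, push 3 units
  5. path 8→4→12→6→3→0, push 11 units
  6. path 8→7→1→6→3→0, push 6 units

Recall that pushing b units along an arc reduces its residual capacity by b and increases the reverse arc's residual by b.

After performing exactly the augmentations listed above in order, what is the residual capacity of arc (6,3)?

Residual capacity of (6,3): 12

after path 1 (8→4→11→0, push 2): res(6,3)=32
after path 2 (8→4→12→9→2→6→3→0, push 3): res(6,3)=29
after path 3 (8→9→2→0, push 7): res(6,3)=29
after path 4 (8→4→12→6→2→0, push 3): res(6,3)=29
after path 5 (8→4→12→6→3→0, push 11): res(6,3)=18
after path 6 (8→7→1→6→3→0, push 6): res(6,3)=12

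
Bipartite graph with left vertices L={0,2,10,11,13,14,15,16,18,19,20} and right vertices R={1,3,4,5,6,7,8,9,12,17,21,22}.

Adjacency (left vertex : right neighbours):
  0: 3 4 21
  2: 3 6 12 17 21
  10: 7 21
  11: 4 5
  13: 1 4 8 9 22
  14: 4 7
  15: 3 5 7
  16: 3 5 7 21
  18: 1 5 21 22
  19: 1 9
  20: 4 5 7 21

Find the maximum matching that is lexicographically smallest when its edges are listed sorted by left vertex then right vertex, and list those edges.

|M| = 9 (so the lex-smallest maximum matching has 9 edges)
process left vertices in ascending order; for each, take the smallest-labelled available neighbour that still permits 9 edges overall, or leave it unmatched if none does
lex-smallest matching: {0-3, 2-6, 10-7, 11-4, 13-1, 15-5, 16-21, 18-22, 19-9}

Lex-smallest maximum matching: {(0,3), (2,6), (10,7), (11,4), (13,1), (15,5), (16,21), (18,22), (19,9)}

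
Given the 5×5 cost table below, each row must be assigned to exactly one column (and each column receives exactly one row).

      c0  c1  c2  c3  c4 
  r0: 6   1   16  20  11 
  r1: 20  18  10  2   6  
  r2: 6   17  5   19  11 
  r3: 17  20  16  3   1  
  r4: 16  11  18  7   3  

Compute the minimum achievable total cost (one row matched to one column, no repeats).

optimal assignment: row0→col1 (cost 1), row1→col2 (cost 10), row2→col0 (cost 6), row3→col3 (cost 3), row4→col4 (cost 3)
total = 1 + 10 + 6 + 3 + 3 = 23

Minimum assignment cost: 23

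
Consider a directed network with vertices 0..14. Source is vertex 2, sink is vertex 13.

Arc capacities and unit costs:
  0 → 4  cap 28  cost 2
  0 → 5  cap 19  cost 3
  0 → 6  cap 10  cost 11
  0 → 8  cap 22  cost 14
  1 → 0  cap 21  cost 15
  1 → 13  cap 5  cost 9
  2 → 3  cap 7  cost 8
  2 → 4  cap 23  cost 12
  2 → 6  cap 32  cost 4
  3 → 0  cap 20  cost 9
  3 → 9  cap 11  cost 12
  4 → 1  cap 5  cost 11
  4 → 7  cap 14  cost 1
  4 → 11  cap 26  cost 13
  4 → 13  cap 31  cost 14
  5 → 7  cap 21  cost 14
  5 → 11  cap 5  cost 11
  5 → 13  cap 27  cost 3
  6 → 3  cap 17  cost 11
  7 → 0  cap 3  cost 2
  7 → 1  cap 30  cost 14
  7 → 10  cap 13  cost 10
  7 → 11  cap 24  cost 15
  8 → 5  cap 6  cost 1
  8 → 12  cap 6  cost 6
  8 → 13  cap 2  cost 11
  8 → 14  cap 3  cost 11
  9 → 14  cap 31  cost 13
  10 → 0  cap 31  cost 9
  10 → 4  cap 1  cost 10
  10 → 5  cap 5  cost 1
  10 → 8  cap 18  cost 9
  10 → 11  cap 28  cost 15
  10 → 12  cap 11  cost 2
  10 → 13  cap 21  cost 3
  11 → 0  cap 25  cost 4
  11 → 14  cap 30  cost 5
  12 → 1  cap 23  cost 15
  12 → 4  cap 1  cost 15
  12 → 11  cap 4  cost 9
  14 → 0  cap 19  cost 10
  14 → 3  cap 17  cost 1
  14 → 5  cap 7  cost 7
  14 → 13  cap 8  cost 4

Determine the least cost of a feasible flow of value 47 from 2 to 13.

Minimum cost for 47 units: 1335

shortest-cost path #1: 2→4→7→0→5→13 push 3 @ unit cost 21 (adds 63)
shortest-cost path #2: 2→3→0→5→13 push 7 @ unit cost 23 (adds 161)
shortest-cost path #3: 2→4→13 push 20 @ unit cost 26 (adds 520)
shortest-cost path #4: 2→6→3→0→5→13 push 9 @ unit cost 30 (adds 270)
shortest-cost path #5: 2→6→3→0→7→10→13 push 3 @ unit cost 35 (adds 105)
shortest-cost path #6: 2→6→3→0→4→13 push 1 @ unit cost 40 (adds 40)
shortest-cost path #7: 2→6→3→9→14→13 push 4 @ unit cost 44 (adds 176)
total cost = 1335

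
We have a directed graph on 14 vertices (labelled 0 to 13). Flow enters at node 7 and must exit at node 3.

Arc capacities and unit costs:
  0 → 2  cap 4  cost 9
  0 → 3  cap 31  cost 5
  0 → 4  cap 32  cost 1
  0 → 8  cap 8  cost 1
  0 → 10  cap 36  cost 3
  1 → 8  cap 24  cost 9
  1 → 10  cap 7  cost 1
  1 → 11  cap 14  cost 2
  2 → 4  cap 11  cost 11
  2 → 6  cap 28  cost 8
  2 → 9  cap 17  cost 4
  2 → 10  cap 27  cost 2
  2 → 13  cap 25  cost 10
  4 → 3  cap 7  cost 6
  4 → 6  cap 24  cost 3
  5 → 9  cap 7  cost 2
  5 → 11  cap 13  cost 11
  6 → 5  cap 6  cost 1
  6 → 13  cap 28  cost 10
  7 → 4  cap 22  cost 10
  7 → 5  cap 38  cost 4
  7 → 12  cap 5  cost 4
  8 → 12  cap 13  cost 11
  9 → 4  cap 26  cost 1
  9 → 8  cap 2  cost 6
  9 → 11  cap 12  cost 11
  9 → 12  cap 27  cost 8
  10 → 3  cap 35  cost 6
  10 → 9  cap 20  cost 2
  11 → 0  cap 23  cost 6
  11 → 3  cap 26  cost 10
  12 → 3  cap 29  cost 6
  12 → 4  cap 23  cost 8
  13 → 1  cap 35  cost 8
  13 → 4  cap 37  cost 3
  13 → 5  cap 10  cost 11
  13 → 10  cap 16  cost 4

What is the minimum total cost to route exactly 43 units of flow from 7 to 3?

shortest-cost path #1: 7→12→3 push 5 @ unit cost 10 (adds 50)
shortest-cost path #2: 7→5→9→4→3 push 7 @ unit cost 13 (adds 91)
shortest-cost path #3: 7→4→9→12→3 push 7 @ unit cost 23 (adds 161)
shortest-cost path #4: 7→5→11→3 push 13 @ unit cost 25 (adds 325)
shortest-cost path #5: 7→4→6→13→10→3 push 11 @ unit cost 33 (adds 363)
total cost = 990

Minimum cost for 43 units: 990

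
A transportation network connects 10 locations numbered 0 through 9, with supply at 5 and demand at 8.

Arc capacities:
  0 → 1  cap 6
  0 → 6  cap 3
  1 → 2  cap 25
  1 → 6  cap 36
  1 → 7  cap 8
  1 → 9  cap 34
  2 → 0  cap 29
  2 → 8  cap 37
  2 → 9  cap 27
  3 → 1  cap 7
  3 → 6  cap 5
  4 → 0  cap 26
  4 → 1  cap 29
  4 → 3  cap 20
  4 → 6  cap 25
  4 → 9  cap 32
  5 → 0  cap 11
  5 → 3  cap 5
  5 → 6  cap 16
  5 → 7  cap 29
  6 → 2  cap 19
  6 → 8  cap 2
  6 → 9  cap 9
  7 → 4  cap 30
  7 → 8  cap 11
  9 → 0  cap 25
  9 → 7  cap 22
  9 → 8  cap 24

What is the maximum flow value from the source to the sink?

Maximum flow value: 59

augment #1: 5→6→8 bottleneck 2, total now 2
augment #2: 5→7→8 bottleneck 11, total now 13
augment #3: 5→6→2→8 bottleneck 14, total now 27
augment #4: 5→0→1→2→8 bottleneck 6, total now 33
augment #5: 5→0→6→2→8 bottleneck 3, total now 36
augment #6: 5→3→1→2→8 bottleneck 5, total now 41
augment #7: 5→7→4→9→8 bottleneck 18, total now 59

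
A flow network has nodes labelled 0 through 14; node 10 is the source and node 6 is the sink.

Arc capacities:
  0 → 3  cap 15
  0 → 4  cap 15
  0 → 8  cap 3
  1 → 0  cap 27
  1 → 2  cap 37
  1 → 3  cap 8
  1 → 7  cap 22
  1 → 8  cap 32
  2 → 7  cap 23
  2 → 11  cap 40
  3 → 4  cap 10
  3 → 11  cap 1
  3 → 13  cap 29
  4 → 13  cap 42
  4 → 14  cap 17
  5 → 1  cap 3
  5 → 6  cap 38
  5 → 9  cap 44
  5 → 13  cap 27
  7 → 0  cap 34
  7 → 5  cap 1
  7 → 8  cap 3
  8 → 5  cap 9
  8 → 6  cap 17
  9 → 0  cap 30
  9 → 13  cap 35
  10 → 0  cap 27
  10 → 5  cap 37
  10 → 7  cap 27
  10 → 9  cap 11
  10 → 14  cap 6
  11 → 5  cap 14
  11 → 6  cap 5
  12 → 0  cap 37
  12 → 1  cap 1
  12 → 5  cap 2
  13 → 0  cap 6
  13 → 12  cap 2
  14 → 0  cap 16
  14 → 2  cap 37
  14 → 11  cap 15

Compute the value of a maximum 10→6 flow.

Maximum flow value: 53

augment #1: 10→5→6 bottleneck 37, total now 37
augment #2: 10→0→8→6 bottleneck 3, total now 40
augment #3: 10→7→5→6 bottleneck 1, total now 41
augment #4: 10→7→8→6 bottleneck 3, total now 44
augment #5: 10→14→11→6 bottleneck 5, total now 49
augment #6: 10→9→13→12→1→8→6 bottleneck 1, total now 50
augment #7: 10→14→11→5→1→8→6 bottleneck 1, total now 51
augment #8: 10→0→3→11→5→1→8→6 bottleneck 1, total now 52
augment #9: 10→9→13→12→5→1→8→6 bottleneck 1, total now 53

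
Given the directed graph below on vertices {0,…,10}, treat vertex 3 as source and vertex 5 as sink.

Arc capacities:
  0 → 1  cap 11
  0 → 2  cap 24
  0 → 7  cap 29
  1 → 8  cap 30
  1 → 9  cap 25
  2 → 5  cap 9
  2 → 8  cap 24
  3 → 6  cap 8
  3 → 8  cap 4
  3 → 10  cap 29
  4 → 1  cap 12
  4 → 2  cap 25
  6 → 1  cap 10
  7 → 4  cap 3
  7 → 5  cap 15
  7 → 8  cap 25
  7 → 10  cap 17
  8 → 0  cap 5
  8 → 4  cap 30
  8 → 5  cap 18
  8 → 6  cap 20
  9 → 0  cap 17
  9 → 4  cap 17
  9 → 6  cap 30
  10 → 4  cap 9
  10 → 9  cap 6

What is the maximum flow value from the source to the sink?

Maximum flow value: 27

augment #1: 3→8→5 bottleneck 4, total now 4
augment #2: 3→6→1→8→5 bottleneck 8, total now 12
augment #3: 3→10→4→2→5 bottleneck 9, total now 21
augment #4: 3→10→9→0→7→5 bottleneck 6, total now 27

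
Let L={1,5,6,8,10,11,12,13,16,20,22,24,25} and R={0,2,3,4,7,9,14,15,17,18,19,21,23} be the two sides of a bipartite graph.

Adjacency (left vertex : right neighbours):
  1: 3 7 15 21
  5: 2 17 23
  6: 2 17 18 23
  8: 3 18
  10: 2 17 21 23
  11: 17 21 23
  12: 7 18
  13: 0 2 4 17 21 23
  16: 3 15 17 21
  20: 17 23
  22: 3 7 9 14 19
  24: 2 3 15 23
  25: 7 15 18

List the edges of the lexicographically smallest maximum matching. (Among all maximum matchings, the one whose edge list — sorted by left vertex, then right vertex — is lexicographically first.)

Lex-smallest maximum matching: {(1,3), (5,2), (6,17), (8,18), (10,21), (11,23), (12,7), (13,0), (16,15), (22,9)}

|M| = 10 (so the lex-smallest maximum matching has 10 edges)
process left vertices in ascending order; for each, take the smallest-labelled available neighbour that still permits 10 edges overall, or leave it unmatched if none does
lex-smallest matching: {1-3, 5-2, 6-17, 8-18, 10-21, 11-23, 12-7, 13-0, 16-15, 22-9}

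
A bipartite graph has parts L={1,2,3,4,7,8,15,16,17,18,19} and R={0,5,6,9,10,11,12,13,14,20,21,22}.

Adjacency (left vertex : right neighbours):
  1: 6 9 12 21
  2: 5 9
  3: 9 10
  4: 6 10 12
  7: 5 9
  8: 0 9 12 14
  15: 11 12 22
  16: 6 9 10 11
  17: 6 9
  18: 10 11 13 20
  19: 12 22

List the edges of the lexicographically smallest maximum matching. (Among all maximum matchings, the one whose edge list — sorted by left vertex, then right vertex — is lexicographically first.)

|M| = 10 (so the lex-smallest maximum matching has 10 edges)
process left vertices in ascending order; for each, take the smallest-labelled available neighbour that still permits 10 edges overall, or leave it unmatched if none does
lex-smallest matching: {1-21, 2-5, 3-9, 4-10, 8-0, 15-12, 16-11, 17-6, 18-13, 19-22}

Lex-smallest maximum matching: {(1,21), (2,5), (3,9), (4,10), (8,0), (15,12), (16,11), (17,6), (18,13), (19,22)}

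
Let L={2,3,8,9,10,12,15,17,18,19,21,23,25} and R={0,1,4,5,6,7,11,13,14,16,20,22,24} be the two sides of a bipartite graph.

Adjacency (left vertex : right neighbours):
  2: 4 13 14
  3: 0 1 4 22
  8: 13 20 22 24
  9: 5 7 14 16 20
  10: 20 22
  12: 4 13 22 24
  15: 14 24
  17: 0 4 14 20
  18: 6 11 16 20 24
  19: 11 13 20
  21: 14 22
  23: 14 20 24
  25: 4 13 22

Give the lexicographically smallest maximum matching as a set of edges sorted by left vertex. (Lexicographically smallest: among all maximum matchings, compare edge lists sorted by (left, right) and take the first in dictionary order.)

Lex-smallest maximum matching: {(2,4), (3,1), (8,13), (9,5), (10,20), (12,22), (15,14), (17,0), (18,6), (19,11), (23,24)}

|M| = 11 (so the lex-smallest maximum matching has 11 edges)
process left vertices in ascending order; for each, take the smallest-labelled available neighbour that still permits 11 edges overall, or leave it unmatched if none does
lex-smallest matching: {2-4, 3-1, 8-13, 9-5, 10-20, 12-22, 15-14, 17-0, 18-6, 19-11, 23-24}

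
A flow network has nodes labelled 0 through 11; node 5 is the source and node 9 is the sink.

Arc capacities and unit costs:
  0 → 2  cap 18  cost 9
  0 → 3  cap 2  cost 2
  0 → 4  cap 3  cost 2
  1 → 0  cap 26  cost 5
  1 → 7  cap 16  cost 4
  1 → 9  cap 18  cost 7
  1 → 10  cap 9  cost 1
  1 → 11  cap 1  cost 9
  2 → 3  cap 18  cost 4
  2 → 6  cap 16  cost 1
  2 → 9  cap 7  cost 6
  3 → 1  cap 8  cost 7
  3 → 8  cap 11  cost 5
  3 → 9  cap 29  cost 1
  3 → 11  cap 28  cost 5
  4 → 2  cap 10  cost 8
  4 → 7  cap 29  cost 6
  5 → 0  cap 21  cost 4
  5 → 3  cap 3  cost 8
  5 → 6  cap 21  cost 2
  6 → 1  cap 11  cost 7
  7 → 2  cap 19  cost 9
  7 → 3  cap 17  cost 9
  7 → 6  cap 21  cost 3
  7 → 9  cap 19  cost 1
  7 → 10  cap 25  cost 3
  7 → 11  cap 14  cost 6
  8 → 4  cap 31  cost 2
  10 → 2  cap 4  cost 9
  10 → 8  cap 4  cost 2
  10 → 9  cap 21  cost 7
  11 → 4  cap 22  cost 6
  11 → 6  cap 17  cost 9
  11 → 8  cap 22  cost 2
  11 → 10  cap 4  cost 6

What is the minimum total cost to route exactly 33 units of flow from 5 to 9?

shortest-cost path #1: 5→0→3→9 push 2 @ unit cost 7 (adds 14)
shortest-cost path #2: 5→3→9 push 3 @ unit cost 9 (adds 27)
shortest-cost path #3: 5→0→4→7→9 push 3 @ unit cost 13 (adds 39)
shortest-cost path #4: 5→6→1→7→9 push 11 @ unit cost 14 (adds 154)
shortest-cost path #5: 5→0→2→3→9 push 14 @ unit cost 18 (adds 252)
total cost = 486

Minimum cost for 33 units: 486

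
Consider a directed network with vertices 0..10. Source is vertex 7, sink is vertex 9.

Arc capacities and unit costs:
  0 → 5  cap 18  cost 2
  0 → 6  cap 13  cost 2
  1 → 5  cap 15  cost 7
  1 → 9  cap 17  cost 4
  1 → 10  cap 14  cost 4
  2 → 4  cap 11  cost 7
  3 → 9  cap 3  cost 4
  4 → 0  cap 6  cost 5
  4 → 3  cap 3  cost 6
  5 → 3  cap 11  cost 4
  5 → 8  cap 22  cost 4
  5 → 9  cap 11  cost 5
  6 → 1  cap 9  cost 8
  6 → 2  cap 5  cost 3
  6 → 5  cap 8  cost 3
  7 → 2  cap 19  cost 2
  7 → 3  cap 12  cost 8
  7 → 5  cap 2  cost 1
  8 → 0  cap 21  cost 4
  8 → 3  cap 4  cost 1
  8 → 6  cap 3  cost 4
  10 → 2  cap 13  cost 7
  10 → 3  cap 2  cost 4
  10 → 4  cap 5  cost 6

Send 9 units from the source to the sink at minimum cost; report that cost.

shortest-cost path #1: 7→5→9 push 2 @ unit cost 6 (adds 12)
shortest-cost path #2: 7→3→9 push 3 @ unit cost 12 (adds 36)
shortest-cost path #3: 7→2→4→0→5→9 push 4 @ unit cost 21 (adds 84)
total cost = 132

Minimum cost for 9 units: 132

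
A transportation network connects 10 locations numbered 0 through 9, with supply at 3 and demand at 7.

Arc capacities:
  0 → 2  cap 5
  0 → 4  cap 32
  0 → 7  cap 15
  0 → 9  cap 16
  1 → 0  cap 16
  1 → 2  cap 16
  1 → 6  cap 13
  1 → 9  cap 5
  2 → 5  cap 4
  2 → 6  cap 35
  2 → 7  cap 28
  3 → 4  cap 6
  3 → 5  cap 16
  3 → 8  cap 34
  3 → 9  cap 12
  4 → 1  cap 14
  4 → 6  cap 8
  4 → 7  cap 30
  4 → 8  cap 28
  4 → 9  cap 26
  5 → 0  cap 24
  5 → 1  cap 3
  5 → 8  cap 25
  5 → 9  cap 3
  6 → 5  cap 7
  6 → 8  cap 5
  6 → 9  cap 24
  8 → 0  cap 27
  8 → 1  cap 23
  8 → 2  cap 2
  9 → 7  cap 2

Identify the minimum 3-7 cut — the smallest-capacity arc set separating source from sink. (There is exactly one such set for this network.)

Min-cut arcs: {(3,4), (3,5), (3,8), (9,7)} (total capacity 58)

augment #1: 3→4→7 push 6
augment #2: 3→9→7 push 2
augment #3: 3→5→0→7 push 15
augment #4: 3→8→2→7 push 2
augment #5: 3→5→0→2→7 push 1
augment #6: 3→8→0→2→7 push 4
augment #7: 3→8→0→4→7 push 23
augment #8: 3→8→1→2→7 push 5
max flow = 58; residual-reachable set from 3 gives S-side
cut edges (S→T): {(3,4), (3,5), (3,8), (9,7)} total cap 58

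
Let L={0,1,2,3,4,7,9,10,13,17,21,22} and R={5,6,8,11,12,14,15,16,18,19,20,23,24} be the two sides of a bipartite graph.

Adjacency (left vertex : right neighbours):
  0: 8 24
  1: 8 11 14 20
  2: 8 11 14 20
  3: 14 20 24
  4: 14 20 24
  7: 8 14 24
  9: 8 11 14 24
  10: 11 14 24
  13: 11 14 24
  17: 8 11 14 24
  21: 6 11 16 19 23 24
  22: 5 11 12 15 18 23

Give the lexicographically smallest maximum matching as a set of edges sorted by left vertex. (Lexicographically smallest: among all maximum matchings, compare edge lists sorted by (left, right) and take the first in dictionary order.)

|M| = 7 (so the lex-smallest maximum matching has 7 edges)
process left vertices in ascending order; for each, take the smallest-labelled available neighbour that still permits 7 edges overall, or leave it unmatched if none does
lex-smallest matching: {0-8, 1-11, 2-14, 3-20, 4-24, 21-6, 22-5}

Lex-smallest maximum matching: {(0,8), (1,11), (2,14), (3,20), (4,24), (21,6), (22,5)}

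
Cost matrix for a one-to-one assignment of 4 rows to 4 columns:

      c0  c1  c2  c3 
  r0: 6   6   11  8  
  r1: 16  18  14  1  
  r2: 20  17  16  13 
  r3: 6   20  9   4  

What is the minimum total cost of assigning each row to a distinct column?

Minimum assignment cost: 29

optimal assignment: row0→col1 (cost 6), row1→col3 (cost 1), row2→col2 (cost 16), row3→col0 (cost 6)
total = 6 + 1 + 16 + 6 = 29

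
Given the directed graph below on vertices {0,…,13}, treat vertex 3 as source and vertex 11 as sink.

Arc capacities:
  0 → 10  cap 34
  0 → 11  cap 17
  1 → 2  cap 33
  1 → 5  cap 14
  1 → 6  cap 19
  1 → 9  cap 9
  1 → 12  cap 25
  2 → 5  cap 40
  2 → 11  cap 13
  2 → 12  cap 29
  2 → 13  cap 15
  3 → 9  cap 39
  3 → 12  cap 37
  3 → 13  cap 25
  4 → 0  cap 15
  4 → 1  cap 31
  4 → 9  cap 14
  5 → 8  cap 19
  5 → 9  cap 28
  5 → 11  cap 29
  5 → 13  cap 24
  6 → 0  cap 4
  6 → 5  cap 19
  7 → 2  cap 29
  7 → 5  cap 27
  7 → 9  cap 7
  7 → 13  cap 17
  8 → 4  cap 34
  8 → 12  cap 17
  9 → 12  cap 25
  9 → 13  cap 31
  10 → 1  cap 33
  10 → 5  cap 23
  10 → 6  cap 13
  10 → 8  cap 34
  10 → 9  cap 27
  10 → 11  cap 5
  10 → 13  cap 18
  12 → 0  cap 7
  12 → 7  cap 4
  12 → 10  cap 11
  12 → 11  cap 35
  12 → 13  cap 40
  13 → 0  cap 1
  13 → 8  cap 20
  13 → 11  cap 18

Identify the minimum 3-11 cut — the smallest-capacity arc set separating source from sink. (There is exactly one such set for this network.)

augment #1: 3→12→11 push 35
augment #2: 3→13→11 push 18
augment #3: 3→12→0→11 push 2
augment #4: 3→13→0→11 push 1
augment #5: 3→9→12→0→11 push 5
augment #6: 3→9→12→10→11 push 5
augment #7: 3→9→12→7→2→11 push 4
augment #8: 3→9→12→10→5→11 push 6
augment #9: 3→13→8→4→0→11 push 6
augment #10: 3→9→13→8→4→0→11 push 3
augment #11: 3→9→13→8→4→1→2→11 push 9
augment #12: 3→9→13→8→4→1→5→11 push 2
max flow = 96; residual-reachable set from 3 gives S-side
cut edges (S→T): {(12,0), (12,7), (12,10), (12,11), (13,0), (13,8), (13,11)} total cap 96

Min-cut arcs: {(12,0), (12,7), (12,10), (12,11), (13,0), (13,8), (13,11)} (total capacity 96)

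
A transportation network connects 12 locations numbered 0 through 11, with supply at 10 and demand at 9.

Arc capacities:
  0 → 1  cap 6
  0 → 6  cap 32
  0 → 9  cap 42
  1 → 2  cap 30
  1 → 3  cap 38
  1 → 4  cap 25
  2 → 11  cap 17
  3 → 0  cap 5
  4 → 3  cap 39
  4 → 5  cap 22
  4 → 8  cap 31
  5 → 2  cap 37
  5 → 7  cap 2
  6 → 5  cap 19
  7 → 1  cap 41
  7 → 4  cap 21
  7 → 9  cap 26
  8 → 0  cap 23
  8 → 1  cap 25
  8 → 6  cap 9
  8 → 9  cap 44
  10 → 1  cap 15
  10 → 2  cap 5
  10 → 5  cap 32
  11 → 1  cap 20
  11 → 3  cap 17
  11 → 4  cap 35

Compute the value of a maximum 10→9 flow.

Maximum flow value: 34

augment #1: 10→5→7→9 bottleneck 2, total now 2
augment #2: 10→1→3→0→9 bottleneck 5, total now 7
augment #3: 10→1→4→8→9 bottleneck 10, total now 17
augment #4: 10→2→11→4→8→9 bottleneck 5, total now 22
augment #5: 10→5→2→11→4→8→9 bottleneck 12, total now 34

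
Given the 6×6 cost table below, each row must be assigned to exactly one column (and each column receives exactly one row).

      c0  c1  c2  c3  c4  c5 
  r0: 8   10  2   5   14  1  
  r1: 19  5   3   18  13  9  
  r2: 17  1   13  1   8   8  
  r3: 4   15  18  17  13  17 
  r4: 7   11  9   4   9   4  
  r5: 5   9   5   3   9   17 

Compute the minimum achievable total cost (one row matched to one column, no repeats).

optimal assignment: row0→col5 (cost 1), row1→col2 (cost 3), row2→col1 (cost 1), row3→col0 (cost 4), row4→col4 (cost 9), row5→col3 (cost 3)
total = 1 + 3 + 1 + 4 + 9 + 3 = 21

Minimum assignment cost: 21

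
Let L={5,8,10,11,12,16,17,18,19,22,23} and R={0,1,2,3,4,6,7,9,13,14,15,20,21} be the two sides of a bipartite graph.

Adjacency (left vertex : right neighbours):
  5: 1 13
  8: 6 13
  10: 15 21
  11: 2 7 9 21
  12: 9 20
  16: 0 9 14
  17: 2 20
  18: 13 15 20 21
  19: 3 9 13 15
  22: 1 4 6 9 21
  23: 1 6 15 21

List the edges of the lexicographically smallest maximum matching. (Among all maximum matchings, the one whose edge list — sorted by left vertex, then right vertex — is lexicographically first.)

|M| = 11 (so the lex-smallest maximum matching has 11 edges)
process left vertices in ascending order; for each, take the smallest-labelled available neighbour that still permits 11 edges overall, or leave it unmatched if none does
lex-smallest matching: {5-1, 8-6, 10-15, 11-2, 12-9, 16-0, 17-20, 18-13, 19-3, 22-4, 23-21}

Lex-smallest maximum matching: {(5,1), (8,6), (10,15), (11,2), (12,9), (16,0), (17,20), (18,13), (19,3), (22,4), (23,21)}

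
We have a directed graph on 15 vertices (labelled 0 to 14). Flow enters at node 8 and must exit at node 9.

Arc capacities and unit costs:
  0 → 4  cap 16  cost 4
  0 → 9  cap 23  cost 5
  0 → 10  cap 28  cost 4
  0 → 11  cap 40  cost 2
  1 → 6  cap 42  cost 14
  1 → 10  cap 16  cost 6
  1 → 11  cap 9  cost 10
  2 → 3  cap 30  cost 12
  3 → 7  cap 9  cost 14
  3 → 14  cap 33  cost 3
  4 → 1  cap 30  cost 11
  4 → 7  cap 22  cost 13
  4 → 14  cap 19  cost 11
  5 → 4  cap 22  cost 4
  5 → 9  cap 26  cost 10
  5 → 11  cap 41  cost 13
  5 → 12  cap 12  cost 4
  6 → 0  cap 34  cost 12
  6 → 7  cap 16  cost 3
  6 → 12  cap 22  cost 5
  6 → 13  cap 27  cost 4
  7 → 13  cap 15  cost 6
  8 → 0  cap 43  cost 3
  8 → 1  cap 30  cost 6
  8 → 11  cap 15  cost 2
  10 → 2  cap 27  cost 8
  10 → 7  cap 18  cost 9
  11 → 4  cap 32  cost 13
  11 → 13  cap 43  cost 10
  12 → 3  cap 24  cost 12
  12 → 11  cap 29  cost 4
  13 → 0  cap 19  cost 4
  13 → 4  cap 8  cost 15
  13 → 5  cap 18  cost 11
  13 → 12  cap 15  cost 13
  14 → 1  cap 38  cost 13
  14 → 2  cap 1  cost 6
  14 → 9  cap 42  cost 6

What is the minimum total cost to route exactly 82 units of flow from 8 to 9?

shortest-cost path #1: 8→0→9 push 23 @ unit cost 8 (adds 184)
shortest-cost path #2: 8→0→4→14→9 push 16 @ unit cost 24 (adds 384)
shortest-cost path #3: 8→11→4→14→9 push 3 @ unit cost 32 (adds 96)
shortest-cost path #4: 8→11→13→5→9 push 12 @ unit cost 33 (adds 396)
shortest-cost path #5: 8→0→11→13→5→9 push 4 @ unit cost 36 (adds 144)
shortest-cost path #6: 8→1→10→2→3→14→9 push 16 @ unit cost 41 (adds 656)
shortest-cost path #7: 8→1→6→13→5→9 push 2 @ unit cost 45 (adds 90)
shortest-cost path #8: 8→1→6→13→11→0→10→2→3→14→9 push 4 @ unit cost 45 (adds 180)
shortest-cost path #9: 8→1→6→12→3→14→9 push 2 @ unit cost 46 (adds 92)
total cost = 2222

Minimum cost for 82 units: 2222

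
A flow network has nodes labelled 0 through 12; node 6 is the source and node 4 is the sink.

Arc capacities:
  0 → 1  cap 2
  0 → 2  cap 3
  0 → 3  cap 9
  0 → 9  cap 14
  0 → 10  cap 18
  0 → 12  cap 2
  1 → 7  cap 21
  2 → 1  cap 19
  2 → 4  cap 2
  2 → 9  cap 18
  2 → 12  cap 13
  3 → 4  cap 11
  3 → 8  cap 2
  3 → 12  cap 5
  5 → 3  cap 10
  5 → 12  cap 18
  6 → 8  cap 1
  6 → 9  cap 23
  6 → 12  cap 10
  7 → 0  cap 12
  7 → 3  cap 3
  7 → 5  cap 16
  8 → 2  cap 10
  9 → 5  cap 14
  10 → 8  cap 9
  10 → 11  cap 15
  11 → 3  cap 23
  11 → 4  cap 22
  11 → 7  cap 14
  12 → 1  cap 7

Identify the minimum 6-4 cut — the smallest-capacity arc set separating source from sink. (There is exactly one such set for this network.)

augment #1: 6→8→2→4 push 1
augment #2: 6→9→5→3→4 push 10
augment #3: 6→12→1→7→3→4 push 1
augment #4: 6→12→1→7→0→2→4 push 1
augment #5: 6→12→1→7→0→10→11→4 push 5
max flow = 18; residual-reachable set from 6 gives S-side
cut edges (S→T): {(5,3), (6,8), (12,1)} total cap 18

Min-cut arcs: {(5,3), (6,8), (12,1)} (total capacity 18)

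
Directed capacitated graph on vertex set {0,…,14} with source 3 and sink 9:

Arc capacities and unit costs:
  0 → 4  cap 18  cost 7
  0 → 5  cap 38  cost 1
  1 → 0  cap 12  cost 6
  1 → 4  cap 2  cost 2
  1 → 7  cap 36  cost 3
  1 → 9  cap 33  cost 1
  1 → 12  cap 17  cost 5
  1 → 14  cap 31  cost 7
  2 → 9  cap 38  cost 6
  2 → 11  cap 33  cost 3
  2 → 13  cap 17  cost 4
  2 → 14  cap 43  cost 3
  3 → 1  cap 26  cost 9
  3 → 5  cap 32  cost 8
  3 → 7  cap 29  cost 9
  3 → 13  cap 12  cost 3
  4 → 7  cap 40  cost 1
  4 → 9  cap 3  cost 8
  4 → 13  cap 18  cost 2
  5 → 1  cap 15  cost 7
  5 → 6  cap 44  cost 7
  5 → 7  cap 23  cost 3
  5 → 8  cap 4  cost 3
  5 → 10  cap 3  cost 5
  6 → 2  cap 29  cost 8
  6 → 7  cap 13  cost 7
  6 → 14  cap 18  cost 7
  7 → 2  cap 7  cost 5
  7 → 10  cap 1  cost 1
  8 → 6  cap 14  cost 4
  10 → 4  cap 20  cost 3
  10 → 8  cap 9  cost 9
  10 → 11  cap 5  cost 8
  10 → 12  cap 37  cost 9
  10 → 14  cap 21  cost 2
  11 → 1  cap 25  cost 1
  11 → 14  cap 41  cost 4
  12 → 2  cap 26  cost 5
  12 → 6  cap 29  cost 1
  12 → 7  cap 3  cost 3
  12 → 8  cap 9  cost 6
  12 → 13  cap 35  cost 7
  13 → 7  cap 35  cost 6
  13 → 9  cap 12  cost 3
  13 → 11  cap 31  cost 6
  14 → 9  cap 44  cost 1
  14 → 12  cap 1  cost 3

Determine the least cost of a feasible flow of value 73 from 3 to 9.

shortest-cost path #1: 3→13→9 push 12 @ unit cost 6 (adds 72)
shortest-cost path #2: 3→1→9 push 26 @ unit cost 10 (adds 260)
shortest-cost path #3: 3→7→10→14→9 push 1 @ unit cost 13 (adds 13)
shortest-cost path #4: 3→5→10→14→9 push 3 @ unit cost 16 (adds 48)
shortest-cost path #5: 3→5→1→9 push 7 @ unit cost 16 (adds 112)
shortest-cost path #6: 3→7→2→14→9 push 7 @ unit cost 18 (adds 126)
shortest-cost path #7: 3→5→6→14→9 push 17 @ unit cost 23 (adds 391)
total cost = 1022

Minimum cost for 73 units: 1022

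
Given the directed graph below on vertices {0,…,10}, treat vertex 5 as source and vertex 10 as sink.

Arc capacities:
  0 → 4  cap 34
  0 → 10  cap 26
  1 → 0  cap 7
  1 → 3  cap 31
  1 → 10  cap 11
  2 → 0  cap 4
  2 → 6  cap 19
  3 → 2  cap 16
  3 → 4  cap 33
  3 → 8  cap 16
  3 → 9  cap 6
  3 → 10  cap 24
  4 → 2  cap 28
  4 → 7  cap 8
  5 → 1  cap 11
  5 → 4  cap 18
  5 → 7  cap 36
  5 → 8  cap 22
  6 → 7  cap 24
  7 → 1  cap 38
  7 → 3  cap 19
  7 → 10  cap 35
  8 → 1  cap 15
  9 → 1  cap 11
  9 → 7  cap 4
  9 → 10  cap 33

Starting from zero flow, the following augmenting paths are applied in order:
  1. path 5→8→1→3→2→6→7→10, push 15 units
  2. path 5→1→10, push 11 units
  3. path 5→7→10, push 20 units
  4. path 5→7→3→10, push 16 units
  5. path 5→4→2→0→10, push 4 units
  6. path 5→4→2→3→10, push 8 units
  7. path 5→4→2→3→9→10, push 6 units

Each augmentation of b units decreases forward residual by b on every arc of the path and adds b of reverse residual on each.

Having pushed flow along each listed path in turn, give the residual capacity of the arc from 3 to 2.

Residual capacity of (3,2): 15

after path 1 (5→8→1→3→2→6→7→10, push 15): res(3,2)=1
after path 2 (5→1→10, push 11): res(3,2)=1
after path 3 (5→7→10, push 20): res(3,2)=1
after path 4 (5→7→3→10, push 16): res(3,2)=1
after path 5 (5→4→2→0→10, push 4): res(3,2)=1
after path 6 (5→4→2→3→10, push 8): res(3,2)=9
after path 7 (5→4→2→3→9→10, push 6): res(3,2)=15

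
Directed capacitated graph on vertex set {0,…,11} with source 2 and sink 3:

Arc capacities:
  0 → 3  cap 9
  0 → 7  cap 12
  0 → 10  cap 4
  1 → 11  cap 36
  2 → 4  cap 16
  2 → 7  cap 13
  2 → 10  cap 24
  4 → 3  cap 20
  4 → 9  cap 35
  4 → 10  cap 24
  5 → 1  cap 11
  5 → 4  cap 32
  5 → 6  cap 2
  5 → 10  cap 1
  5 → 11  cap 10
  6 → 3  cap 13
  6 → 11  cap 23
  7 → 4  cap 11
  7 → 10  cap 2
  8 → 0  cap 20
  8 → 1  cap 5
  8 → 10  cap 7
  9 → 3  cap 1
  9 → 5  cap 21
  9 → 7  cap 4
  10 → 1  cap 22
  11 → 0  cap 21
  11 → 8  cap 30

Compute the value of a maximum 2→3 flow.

augment #1: 2→4→3 bottleneck 16, total now 16
augment #2: 2→7→4→3 bottleneck 4, total now 20
augment #3: 2→7→4→9→3 bottleneck 1, total now 21
augment #4: 2→10→1→11→0→3 bottleneck 9, total now 30
augment #5: 2→7→4→9→5→6→3 bottleneck 2, total now 32

Maximum flow value: 32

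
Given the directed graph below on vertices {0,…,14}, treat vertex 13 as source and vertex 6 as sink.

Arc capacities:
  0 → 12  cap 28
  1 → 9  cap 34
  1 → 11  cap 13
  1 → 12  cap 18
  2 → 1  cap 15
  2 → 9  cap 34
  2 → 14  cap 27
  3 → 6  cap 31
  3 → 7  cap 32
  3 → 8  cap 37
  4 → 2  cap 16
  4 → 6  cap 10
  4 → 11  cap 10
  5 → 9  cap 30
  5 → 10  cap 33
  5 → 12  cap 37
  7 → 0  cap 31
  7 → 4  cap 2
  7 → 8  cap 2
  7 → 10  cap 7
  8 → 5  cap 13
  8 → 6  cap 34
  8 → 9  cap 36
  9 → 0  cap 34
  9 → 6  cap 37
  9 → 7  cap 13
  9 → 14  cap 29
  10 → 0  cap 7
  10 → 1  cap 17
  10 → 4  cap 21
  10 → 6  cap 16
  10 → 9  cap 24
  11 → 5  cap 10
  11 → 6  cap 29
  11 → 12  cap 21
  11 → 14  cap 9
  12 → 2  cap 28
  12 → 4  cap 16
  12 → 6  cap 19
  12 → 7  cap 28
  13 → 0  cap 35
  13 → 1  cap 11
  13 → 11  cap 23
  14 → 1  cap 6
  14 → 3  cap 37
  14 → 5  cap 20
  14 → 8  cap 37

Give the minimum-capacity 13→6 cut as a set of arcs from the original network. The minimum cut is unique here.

augment #1: 13→11→6 push 23
augment #2: 13→0→12→6 push 19
augment #3: 13→1→9→6 push 11
augment #4: 13→0→12→4→6 push 9
max flow = 62; residual-reachable set from 13 gives S-side
cut edges (S→T): {(0,12), (13,1), (13,11)} total cap 62

Min-cut arcs: {(0,12), (13,1), (13,11)} (total capacity 62)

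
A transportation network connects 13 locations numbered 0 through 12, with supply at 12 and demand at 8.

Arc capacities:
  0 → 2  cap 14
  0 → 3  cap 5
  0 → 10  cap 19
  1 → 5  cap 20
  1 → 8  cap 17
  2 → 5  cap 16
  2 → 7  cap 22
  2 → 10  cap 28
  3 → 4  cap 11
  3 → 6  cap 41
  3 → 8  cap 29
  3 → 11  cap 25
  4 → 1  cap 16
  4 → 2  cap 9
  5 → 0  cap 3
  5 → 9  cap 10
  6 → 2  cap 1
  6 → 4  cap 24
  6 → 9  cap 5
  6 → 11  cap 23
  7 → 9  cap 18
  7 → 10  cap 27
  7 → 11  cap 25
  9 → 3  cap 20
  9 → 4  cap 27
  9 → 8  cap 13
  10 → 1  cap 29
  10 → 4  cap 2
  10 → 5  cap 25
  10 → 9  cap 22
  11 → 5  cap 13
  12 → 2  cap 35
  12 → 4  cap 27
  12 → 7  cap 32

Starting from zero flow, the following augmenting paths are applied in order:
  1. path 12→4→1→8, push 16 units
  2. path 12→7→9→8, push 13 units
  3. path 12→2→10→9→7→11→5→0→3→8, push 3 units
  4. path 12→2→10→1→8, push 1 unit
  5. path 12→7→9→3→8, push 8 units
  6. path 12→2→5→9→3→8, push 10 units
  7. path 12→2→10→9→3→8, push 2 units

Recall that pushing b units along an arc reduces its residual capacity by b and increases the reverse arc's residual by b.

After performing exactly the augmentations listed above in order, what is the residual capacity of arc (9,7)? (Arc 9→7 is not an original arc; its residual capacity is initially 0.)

after path 1 (12→4→1→8, push 16): res(9,7)=0
after path 2 (12→7→9→8, push 13): res(9,7)=13
after path 3 (12→2→10→9→7→11→5→0→3→8, push 3): res(9,7)=10
after path 4 (12→2→10→1→8, push 1): res(9,7)=10
after path 5 (12→7→9→3→8, push 8): res(9,7)=18
after path 6 (12→2→5→9→3→8, push 10): res(9,7)=18
after path 7 (12→2→10→9→3→8, push 2): res(9,7)=18

Residual capacity of (9,7): 18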